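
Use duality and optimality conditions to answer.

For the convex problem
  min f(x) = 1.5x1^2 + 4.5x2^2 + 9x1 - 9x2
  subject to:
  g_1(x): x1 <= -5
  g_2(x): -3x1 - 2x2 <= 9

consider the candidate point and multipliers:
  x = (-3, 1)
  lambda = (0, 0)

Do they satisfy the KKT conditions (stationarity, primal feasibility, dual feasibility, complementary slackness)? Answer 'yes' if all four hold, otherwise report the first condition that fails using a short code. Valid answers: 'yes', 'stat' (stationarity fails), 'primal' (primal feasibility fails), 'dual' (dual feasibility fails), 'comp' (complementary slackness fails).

Gradient of f: grad f(x) = Q x + c = (0, 0)
Constraint values g_i(x) = a_i^T x - b_i:
  g_1((-3, 1)) = 2
  g_2((-3, 1)) = -2
Stationarity residual: grad f(x) + sum_i lambda_i a_i = (0, 0)
  -> stationarity OK
Primal feasibility (all g_i <= 0): FAILS
Dual feasibility (all lambda_i >= 0): OK
Complementary slackness (lambda_i * g_i(x) = 0 for all i): OK

Verdict: the first failing condition is primal_feasibility -> primal.

primal


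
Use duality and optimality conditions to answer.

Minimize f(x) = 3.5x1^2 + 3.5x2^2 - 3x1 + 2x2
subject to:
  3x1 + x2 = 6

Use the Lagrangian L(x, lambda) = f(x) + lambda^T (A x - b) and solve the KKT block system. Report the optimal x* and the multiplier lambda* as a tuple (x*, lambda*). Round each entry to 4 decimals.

Form the Lagrangian:
  L(x, lambda) = (1/2) x^T Q x + c^T x + lambda^T (A x - b)
Stationarity (grad_x L = 0): Q x + c + A^T lambda = 0.
Primal feasibility: A x = b.

This gives the KKT block system:
  [ Q   A^T ] [ x     ]   [-c ]
  [ A    0  ] [ lambda ] = [ b ]

Solving the linear system:
  x*      = (1.9286, 0.2143)
  lambda* = (-3.5)
  f(x*)   = 7.8214

x* = (1.9286, 0.2143), lambda* = (-3.5)


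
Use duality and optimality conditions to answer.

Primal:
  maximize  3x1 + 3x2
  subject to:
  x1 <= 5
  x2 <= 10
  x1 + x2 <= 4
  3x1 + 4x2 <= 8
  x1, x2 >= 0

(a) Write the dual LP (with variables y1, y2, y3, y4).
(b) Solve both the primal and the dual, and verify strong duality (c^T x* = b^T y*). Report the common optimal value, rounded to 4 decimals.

The standard primal-dual pair for 'max c^T x s.t. A x <= b, x >= 0' is:
  Dual:  min b^T y  s.t.  A^T y >= c,  y >= 0.

So the dual LP is:
  minimize  5y1 + 10y2 + 4y3 + 8y4
  subject to:
    y1 + y3 + 3y4 >= 3
    y2 + y3 + 4y4 >= 3
    y1, y2, y3, y4 >= 0

Solving the primal: x* = (2.6667, 0).
  primal value c^T x* = 8.
Solving the dual: y* = (0, 0, 0, 1).
  dual value b^T y* = 8.
Strong duality: c^T x* = b^T y*. Confirmed.

8


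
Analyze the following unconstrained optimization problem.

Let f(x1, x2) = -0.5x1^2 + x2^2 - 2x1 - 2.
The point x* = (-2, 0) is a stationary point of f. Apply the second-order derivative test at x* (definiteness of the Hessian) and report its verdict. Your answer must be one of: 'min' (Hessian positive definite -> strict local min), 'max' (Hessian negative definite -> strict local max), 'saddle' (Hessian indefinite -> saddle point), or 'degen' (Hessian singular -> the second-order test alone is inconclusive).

Compute the Hessian H = grad^2 f:
  H = [[-1, 0], [0, 2]]
Verify stationarity: grad f(x*) = H x* + g = (0, 0).
Eigenvalues of H: -1, 2.
Eigenvalues have mixed signs, so H is indefinite -> x* is a saddle point.

saddle


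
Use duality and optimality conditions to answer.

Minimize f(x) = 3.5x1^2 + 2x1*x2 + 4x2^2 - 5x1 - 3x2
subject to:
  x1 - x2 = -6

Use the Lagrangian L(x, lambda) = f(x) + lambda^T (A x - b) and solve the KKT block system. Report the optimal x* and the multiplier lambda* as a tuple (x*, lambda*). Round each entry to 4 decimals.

Form the Lagrangian:
  L(x, lambda) = (1/2) x^T Q x + c^T x + lambda^T (A x - b)
Stationarity (grad_x L = 0): Q x + c + A^T lambda = 0.
Primal feasibility: A x = b.

This gives the KKT block system:
  [ Q   A^T ] [ x     ]   [-c ]
  [ A    0  ] [ lambda ] = [ b ]

Solving the linear system:
  x*      = (-2.7368, 3.2632)
  lambda* = (17.6316)
  f(x*)   = 54.8421

x* = (-2.7368, 3.2632), lambda* = (17.6316)


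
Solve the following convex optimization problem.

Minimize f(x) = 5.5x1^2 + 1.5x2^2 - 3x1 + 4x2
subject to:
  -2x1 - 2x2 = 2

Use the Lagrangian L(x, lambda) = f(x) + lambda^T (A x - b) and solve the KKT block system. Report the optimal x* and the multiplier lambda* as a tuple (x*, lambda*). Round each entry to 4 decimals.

Form the Lagrangian:
  L(x, lambda) = (1/2) x^T Q x + c^T x + lambda^T (A x - b)
Stationarity (grad_x L = 0): Q x + c + A^T lambda = 0.
Primal feasibility: A x = b.

This gives the KKT block system:
  [ Q   A^T ] [ x     ]   [-c ]
  [ A    0  ] [ lambda ] = [ b ]

Solving the linear system:
  x*      = (0.2857, -1.2857)
  lambda* = (0.0714)
  f(x*)   = -3.0714

x* = (0.2857, -1.2857), lambda* = (0.0714)


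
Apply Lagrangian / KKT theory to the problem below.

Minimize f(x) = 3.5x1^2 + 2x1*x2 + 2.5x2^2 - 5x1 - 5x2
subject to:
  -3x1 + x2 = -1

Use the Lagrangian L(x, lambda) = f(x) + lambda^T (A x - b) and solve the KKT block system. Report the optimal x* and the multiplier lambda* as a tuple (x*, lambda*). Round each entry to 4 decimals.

Form the Lagrangian:
  L(x, lambda) = (1/2) x^T Q x + c^T x + lambda^T (A x - b)
Stationarity (grad_x L = 0): Q x + c + A^T lambda = 0.
Primal feasibility: A x = b.

This gives the KKT block system:
  [ Q   A^T ] [ x     ]   [-c ]
  [ A    0  ] [ lambda ] = [ b ]

Solving the linear system:
  x*      = (0.5781, 0.7344)
  lambda* = (0.1719)
  f(x*)   = -3.1953

x* = (0.5781, 0.7344), lambda* = (0.1719)


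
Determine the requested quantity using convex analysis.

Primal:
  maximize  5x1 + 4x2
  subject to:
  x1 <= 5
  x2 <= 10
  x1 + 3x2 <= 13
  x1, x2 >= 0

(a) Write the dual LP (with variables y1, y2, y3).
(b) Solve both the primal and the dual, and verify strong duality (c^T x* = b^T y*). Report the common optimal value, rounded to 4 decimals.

The standard primal-dual pair for 'max c^T x s.t. A x <= b, x >= 0' is:
  Dual:  min b^T y  s.t.  A^T y >= c,  y >= 0.

So the dual LP is:
  minimize  5y1 + 10y2 + 13y3
  subject to:
    y1 + y3 >= 5
    y2 + 3y3 >= 4
    y1, y2, y3 >= 0

Solving the primal: x* = (5, 2.6667).
  primal value c^T x* = 35.6667.
Solving the dual: y* = (3.6667, 0, 1.3333).
  dual value b^T y* = 35.6667.
Strong duality: c^T x* = b^T y*. Confirmed.

35.6667


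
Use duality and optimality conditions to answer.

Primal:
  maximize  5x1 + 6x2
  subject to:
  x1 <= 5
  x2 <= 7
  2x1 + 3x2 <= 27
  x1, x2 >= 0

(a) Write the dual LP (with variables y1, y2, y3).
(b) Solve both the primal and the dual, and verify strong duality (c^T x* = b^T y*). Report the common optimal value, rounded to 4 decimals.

The standard primal-dual pair for 'max c^T x s.t. A x <= b, x >= 0' is:
  Dual:  min b^T y  s.t.  A^T y >= c,  y >= 0.

So the dual LP is:
  minimize  5y1 + 7y2 + 27y3
  subject to:
    y1 + 2y3 >= 5
    y2 + 3y3 >= 6
    y1, y2, y3 >= 0

Solving the primal: x* = (5, 5.6667).
  primal value c^T x* = 59.
Solving the dual: y* = (1, 0, 2).
  dual value b^T y* = 59.
Strong duality: c^T x* = b^T y*. Confirmed.

59


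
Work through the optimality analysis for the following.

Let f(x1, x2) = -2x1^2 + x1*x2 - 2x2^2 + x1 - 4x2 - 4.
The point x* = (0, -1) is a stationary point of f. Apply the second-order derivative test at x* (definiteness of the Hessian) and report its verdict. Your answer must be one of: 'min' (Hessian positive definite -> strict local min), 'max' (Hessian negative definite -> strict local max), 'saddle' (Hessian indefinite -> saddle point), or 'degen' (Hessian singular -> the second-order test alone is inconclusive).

Compute the Hessian H = grad^2 f:
  H = [[-4, 1], [1, -4]]
Verify stationarity: grad f(x*) = H x* + g = (0, 0).
Eigenvalues of H: -5, -3.
Both eigenvalues < 0, so H is negative definite -> x* is a strict local max.

max


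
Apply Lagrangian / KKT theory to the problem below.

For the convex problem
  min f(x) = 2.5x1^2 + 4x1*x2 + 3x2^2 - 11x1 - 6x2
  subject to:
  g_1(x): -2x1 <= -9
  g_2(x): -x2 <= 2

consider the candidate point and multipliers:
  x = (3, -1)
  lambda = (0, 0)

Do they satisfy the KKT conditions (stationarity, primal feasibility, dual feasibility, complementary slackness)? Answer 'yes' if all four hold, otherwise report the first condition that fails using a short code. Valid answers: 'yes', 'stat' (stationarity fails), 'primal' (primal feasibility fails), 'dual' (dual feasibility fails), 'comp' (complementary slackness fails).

Gradient of f: grad f(x) = Q x + c = (0, 0)
Constraint values g_i(x) = a_i^T x - b_i:
  g_1((3, -1)) = 3
  g_2((3, -1)) = -1
Stationarity residual: grad f(x) + sum_i lambda_i a_i = (0, 0)
  -> stationarity OK
Primal feasibility (all g_i <= 0): FAILS
Dual feasibility (all lambda_i >= 0): OK
Complementary slackness (lambda_i * g_i(x) = 0 for all i): OK

Verdict: the first failing condition is primal_feasibility -> primal.

primal


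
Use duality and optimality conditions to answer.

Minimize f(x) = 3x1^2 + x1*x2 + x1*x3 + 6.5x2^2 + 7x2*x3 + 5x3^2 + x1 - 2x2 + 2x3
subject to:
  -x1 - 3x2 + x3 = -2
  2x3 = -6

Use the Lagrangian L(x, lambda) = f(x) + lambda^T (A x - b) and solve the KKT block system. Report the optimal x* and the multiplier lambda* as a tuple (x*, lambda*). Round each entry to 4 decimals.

Form the Lagrangian:
  L(x, lambda) = (1/2) x^T Q x + c^T x + lambda^T (A x - b)
Stationarity (grad_x L = 0): Q x + c + A^T lambda = 0.
Primal feasibility: A x = b.

This gives the KKT block system:
  [ Q   A^T ] [ x     ]   [-c ]
  [ A    0  ] [ lambda ] = [ b ]

Solving the linear system:
  x*      = (-1, 0, -3)
  lambda* = (-8, 18.5)
  f(x*)   = 44

x* = (-1, 0, -3), lambda* = (-8, 18.5)


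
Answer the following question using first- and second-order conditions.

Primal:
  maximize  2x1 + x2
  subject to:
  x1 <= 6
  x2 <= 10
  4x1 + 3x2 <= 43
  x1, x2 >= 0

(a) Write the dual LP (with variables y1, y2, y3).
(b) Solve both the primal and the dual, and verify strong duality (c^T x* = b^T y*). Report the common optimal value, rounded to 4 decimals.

The standard primal-dual pair for 'max c^T x s.t. A x <= b, x >= 0' is:
  Dual:  min b^T y  s.t.  A^T y >= c,  y >= 0.

So the dual LP is:
  minimize  6y1 + 10y2 + 43y3
  subject to:
    y1 + 4y3 >= 2
    y2 + 3y3 >= 1
    y1, y2, y3 >= 0

Solving the primal: x* = (6, 6.3333).
  primal value c^T x* = 18.3333.
Solving the dual: y* = (0.6667, 0, 0.3333).
  dual value b^T y* = 18.3333.
Strong duality: c^T x* = b^T y*. Confirmed.

18.3333


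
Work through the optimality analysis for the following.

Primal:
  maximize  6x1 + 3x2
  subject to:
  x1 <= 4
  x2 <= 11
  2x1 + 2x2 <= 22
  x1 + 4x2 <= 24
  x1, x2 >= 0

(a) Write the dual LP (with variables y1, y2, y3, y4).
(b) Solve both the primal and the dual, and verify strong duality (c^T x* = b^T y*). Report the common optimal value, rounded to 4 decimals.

The standard primal-dual pair for 'max c^T x s.t. A x <= b, x >= 0' is:
  Dual:  min b^T y  s.t.  A^T y >= c,  y >= 0.

So the dual LP is:
  minimize  4y1 + 11y2 + 22y3 + 24y4
  subject to:
    y1 + 2y3 + y4 >= 6
    y2 + 2y3 + 4y4 >= 3
    y1, y2, y3, y4 >= 0

Solving the primal: x* = (4, 5).
  primal value c^T x* = 39.
Solving the dual: y* = (5.25, 0, 0, 0.75).
  dual value b^T y* = 39.
Strong duality: c^T x* = b^T y*. Confirmed.

39


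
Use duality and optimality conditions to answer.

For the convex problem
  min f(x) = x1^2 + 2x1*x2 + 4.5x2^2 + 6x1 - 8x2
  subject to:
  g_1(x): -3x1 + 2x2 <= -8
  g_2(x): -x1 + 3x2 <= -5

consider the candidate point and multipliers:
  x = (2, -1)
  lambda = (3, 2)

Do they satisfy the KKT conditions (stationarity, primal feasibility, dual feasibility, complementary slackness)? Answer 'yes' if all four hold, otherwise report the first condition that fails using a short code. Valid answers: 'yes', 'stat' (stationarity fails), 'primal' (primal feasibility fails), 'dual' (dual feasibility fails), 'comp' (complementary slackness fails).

Gradient of f: grad f(x) = Q x + c = (8, -13)
Constraint values g_i(x) = a_i^T x - b_i:
  g_1((2, -1)) = 0
  g_2((2, -1)) = 0
Stationarity residual: grad f(x) + sum_i lambda_i a_i = (-3, -1)
  -> stationarity FAILS
Primal feasibility (all g_i <= 0): OK
Dual feasibility (all lambda_i >= 0): OK
Complementary slackness (lambda_i * g_i(x) = 0 for all i): OK

Verdict: the first failing condition is stationarity -> stat.

stat


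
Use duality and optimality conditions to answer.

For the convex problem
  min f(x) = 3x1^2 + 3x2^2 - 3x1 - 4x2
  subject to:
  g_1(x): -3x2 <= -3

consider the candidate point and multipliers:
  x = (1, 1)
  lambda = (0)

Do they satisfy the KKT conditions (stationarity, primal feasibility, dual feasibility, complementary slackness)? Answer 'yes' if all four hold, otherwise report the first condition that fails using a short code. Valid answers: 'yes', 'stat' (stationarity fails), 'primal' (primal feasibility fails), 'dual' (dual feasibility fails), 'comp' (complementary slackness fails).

Gradient of f: grad f(x) = Q x + c = (3, 2)
Constraint values g_i(x) = a_i^T x - b_i:
  g_1((1, 1)) = 0
Stationarity residual: grad f(x) + sum_i lambda_i a_i = (3, 2)
  -> stationarity FAILS
Primal feasibility (all g_i <= 0): OK
Dual feasibility (all lambda_i >= 0): OK
Complementary slackness (lambda_i * g_i(x) = 0 for all i): OK

Verdict: the first failing condition is stationarity -> stat.

stat


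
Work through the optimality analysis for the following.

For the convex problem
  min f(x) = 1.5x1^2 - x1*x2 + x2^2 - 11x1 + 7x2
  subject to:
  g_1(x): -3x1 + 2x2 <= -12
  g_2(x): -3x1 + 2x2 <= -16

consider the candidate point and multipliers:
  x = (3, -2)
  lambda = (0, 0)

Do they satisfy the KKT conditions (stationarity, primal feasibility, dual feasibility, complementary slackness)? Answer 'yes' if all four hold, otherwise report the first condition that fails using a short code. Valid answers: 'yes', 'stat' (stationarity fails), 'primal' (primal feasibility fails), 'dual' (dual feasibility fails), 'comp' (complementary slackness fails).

Gradient of f: grad f(x) = Q x + c = (0, 0)
Constraint values g_i(x) = a_i^T x - b_i:
  g_1((3, -2)) = -1
  g_2((3, -2)) = 3
Stationarity residual: grad f(x) + sum_i lambda_i a_i = (0, 0)
  -> stationarity OK
Primal feasibility (all g_i <= 0): FAILS
Dual feasibility (all lambda_i >= 0): OK
Complementary slackness (lambda_i * g_i(x) = 0 for all i): OK

Verdict: the first failing condition is primal_feasibility -> primal.

primal


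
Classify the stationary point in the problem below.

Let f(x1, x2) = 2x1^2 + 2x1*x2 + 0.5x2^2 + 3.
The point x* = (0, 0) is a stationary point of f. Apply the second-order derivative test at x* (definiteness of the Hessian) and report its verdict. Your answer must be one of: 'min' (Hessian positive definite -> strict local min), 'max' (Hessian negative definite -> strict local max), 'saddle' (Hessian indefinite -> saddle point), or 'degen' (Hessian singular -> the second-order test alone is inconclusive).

Compute the Hessian H = grad^2 f:
  H = [[4, 2], [2, 1]]
Verify stationarity: grad f(x*) = H x* + g = (0, 0).
Eigenvalues of H: 0, 5.
H has a zero eigenvalue (singular; positive semidefinite but not definite), so H is neither positive definite, negative definite, nor indefinite. The second-order test alone is inconclusive -> degen.
(Indeed, f is constant along the null direction of H through x*, so x* is not a strict local extremum.)

degen


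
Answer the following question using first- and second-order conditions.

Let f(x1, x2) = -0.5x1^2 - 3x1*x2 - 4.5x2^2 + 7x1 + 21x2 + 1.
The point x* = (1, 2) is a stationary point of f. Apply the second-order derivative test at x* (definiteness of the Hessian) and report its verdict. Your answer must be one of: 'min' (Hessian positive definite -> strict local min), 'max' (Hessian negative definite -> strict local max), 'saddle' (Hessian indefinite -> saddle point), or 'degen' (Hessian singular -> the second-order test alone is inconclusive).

Compute the Hessian H = grad^2 f:
  H = [[-1, -3], [-3, -9]]
Verify stationarity: grad f(x*) = H x* + g = (0, 0).
Eigenvalues of H: -10, 0.
H has a zero eigenvalue (singular; negative semidefinite but not definite), so H is neither positive definite, negative definite, nor indefinite. The second-order test alone is inconclusive -> degen.
(Indeed, f is constant along the null direction of H through x*, so x* is not a strict local extremum.)

degen


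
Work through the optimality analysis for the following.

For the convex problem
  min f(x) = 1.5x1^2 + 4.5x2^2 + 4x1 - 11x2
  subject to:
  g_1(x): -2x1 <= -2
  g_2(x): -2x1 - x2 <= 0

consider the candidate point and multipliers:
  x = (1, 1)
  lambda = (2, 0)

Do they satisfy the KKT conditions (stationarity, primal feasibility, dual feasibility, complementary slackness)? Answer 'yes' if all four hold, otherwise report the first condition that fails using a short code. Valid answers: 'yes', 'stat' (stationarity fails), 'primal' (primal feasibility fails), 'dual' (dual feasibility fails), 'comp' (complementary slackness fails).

Gradient of f: grad f(x) = Q x + c = (7, -2)
Constraint values g_i(x) = a_i^T x - b_i:
  g_1((1, 1)) = 0
  g_2((1, 1)) = -3
Stationarity residual: grad f(x) + sum_i lambda_i a_i = (3, -2)
  -> stationarity FAILS
Primal feasibility (all g_i <= 0): OK
Dual feasibility (all lambda_i >= 0): OK
Complementary slackness (lambda_i * g_i(x) = 0 for all i): OK

Verdict: the first failing condition is stationarity -> stat.

stat


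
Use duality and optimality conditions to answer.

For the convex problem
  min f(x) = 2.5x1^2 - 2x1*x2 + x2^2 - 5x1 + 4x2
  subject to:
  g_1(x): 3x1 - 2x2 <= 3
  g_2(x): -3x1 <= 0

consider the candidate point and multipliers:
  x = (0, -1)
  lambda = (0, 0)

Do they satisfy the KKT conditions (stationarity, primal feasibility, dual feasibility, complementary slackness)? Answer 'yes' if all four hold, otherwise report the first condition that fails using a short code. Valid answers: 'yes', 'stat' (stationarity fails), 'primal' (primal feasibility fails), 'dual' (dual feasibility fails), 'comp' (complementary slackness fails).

Gradient of f: grad f(x) = Q x + c = (-3, 2)
Constraint values g_i(x) = a_i^T x - b_i:
  g_1((0, -1)) = -1
  g_2((0, -1)) = 0
Stationarity residual: grad f(x) + sum_i lambda_i a_i = (-3, 2)
  -> stationarity FAILS
Primal feasibility (all g_i <= 0): OK
Dual feasibility (all lambda_i >= 0): OK
Complementary slackness (lambda_i * g_i(x) = 0 for all i): OK

Verdict: the first failing condition is stationarity -> stat.

stat


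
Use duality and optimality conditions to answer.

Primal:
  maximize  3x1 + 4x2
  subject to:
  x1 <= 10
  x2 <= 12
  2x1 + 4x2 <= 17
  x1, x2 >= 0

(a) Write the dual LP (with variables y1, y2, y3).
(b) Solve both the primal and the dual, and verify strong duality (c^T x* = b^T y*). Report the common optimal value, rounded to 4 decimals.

The standard primal-dual pair for 'max c^T x s.t. A x <= b, x >= 0' is:
  Dual:  min b^T y  s.t.  A^T y >= c,  y >= 0.

So the dual LP is:
  minimize  10y1 + 12y2 + 17y3
  subject to:
    y1 + 2y3 >= 3
    y2 + 4y3 >= 4
    y1, y2, y3 >= 0

Solving the primal: x* = (8.5, 0).
  primal value c^T x* = 25.5.
Solving the dual: y* = (0, 0, 1.5).
  dual value b^T y* = 25.5.
Strong duality: c^T x* = b^T y*. Confirmed.

25.5


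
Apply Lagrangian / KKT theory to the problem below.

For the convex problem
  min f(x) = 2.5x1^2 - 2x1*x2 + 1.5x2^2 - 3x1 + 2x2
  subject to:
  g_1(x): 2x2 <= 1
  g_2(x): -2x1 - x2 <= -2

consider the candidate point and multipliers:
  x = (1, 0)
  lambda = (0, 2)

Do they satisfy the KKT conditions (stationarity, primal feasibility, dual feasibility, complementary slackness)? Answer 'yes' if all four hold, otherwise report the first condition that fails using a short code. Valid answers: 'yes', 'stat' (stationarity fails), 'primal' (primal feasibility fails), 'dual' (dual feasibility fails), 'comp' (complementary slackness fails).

Gradient of f: grad f(x) = Q x + c = (2, 0)
Constraint values g_i(x) = a_i^T x - b_i:
  g_1((1, 0)) = -1
  g_2((1, 0)) = 0
Stationarity residual: grad f(x) + sum_i lambda_i a_i = (-2, -2)
  -> stationarity FAILS
Primal feasibility (all g_i <= 0): OK
Dual feasibility (all lambda_i >= 0): OK
Complementary slackness (lambda_i * g_i(x) = 0 for all i): OK

Verdict: the first failing condition is stationarity -> stat.

stat


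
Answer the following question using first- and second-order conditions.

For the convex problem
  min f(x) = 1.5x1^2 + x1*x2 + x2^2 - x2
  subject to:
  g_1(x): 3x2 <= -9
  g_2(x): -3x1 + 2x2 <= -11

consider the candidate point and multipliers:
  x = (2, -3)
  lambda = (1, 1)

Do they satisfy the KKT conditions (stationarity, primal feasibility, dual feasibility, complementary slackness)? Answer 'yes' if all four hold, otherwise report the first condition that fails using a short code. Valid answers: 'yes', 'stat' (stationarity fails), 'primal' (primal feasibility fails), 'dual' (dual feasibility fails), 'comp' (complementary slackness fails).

Gradient of f: grad f(x) = Q x + c = (3, -5)
Constraint values g_i(x) = a_i^T x - b_i:
  g_1((2, -3)) = 0
  g_2((2, -3)) = -1
Stationarity residual: grad f(x) + sum_i lambda_i a_i = (0, 0)
  -> stationarity OK
Primal feasibility (all g_i <= 0): OK
Dual feasibility (all lambda_i >= 0): OK
Complementary slackness (lambda_i * g_i(x) = 0 for all i): FAILS

Verdict: the first failing condition is complementary_slackness -> comp.

comp


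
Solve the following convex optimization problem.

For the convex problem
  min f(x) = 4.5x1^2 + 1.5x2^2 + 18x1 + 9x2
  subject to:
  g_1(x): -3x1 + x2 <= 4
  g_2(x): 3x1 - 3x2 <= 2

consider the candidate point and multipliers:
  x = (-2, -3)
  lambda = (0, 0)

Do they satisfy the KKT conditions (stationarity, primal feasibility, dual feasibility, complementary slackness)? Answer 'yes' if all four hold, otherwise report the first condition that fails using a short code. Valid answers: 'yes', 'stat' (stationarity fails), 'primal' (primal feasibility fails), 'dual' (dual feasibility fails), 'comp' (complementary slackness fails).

Gradient of f: grad f(x) = Q x + c = (0, 0)
Constraint values g_i(x) = a_i^T x - b_i:
  g_1((-2, -3)) = -1
  g_2((-2, -3)) = 1
Stationarity residual: grad f(x) + sum_i lambda_i a_i = (0, 0)
  -> stationarity OK
Primal feasibility (all g_i <= 0): FAILS
Dual feasibility (all lambda_i >= 0): OK
Complementary slackness (lambda_i * g_i(x) = 0 for all i): OK

Verdict: the first failing condition is primal_feasibility -> primal.

primal


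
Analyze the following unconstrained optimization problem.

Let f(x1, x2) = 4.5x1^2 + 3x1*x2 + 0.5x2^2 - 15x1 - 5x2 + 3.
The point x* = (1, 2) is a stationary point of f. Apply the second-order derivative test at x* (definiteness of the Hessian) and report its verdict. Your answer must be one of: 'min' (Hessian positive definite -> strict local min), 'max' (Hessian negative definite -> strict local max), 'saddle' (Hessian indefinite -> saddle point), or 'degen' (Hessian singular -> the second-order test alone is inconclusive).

Compute the Hessian H = grad^2 f:
  H = [[9, 3], [3, 1]]
Verify stationarity: grad f(x*) = H x* + g = (0, 0).
Eigenvalues of H: 0, 10.
H has a zero eigenvalue (singular; positive semidefinite but not definite), so H is neither positive definite, negative definite, nor indefinite. The second-order test alone is inconclusive -> degen.
(Indeed, f is constant along the null direction of H through x*, so x* is not a strict local extremum.)

degen


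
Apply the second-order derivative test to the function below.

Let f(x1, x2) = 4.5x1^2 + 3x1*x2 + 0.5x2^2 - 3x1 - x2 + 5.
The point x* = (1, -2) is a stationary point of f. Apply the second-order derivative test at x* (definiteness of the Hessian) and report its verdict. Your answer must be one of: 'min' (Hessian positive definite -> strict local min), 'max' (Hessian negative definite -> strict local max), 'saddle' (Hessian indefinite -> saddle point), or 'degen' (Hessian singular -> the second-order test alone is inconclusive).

Compute the Hessian H = grad^2 f:
  H = [[9, 3], [3, 1]]
Verify stationarity: grad f(x*) = H x* + g = (0, 0).
Eigenvalues of H: 0, 10.
H has a zero eigenvalue (singular; positive semidefinite but not definite), so H is neither positive definite, negative definite, nor indefinite. The second-order test alone is inconclusive -> degen.
(Indeed, f is constant along the null direction of H through x*, so x* is not a strict local extremum.)

degen


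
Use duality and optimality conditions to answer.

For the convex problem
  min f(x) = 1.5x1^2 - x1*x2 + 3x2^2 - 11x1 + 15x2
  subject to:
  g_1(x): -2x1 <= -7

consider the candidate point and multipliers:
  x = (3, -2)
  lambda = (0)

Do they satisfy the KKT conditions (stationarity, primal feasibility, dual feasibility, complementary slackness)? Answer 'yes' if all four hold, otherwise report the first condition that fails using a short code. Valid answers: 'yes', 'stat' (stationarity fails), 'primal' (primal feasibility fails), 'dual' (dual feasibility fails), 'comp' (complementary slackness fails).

Gradient of f: grad f(x) = Q x + c = (0, 0)
Constraint values g_i(x) = a_i^T x - b_i:
  g_1((3, -2)) = 1
Stationarity residual: grad f(x) + sum_i lambda_i a_i = (0, 0)
  -> stationarity OK
Primal feasibility (all g_i <= 0): FAILS
Dual feasibility (all lambda_i >= 0): OK
Complementary slackness (lambda_i * g_i(x) = 0 for all i): OK

Verdict: the first failing condition is primal_feasibility -> primal.

primal


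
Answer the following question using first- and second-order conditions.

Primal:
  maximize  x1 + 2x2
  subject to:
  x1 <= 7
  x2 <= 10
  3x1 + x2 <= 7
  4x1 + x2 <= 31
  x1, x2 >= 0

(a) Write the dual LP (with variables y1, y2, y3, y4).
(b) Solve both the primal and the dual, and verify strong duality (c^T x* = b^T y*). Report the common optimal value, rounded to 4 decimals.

The standard primal-dual pair for 'max c^T x s.t. A x <= b, x >= 0' is:
  Dual:  min b^T y  s.t.  A^T y >= c,  y >= 0.

So the dual LP is:
  minimize  7y1 + 10y2 + 7y3 + 31y4
  subject to:
    y1 + 3y3 + 4y4 >= 1
    y2 + y3 + y4 >= 2
    y1, y2, y3, y4 >= 0

Solving the primal: x* = (0, 7).
  primal value c^T x* = 14.
Solving the dual: y* = (0, 0, 2, 0).
  dual value b^T y* = 14.
Strong duality: c^T x* = b^T y*. Confirmed.

14


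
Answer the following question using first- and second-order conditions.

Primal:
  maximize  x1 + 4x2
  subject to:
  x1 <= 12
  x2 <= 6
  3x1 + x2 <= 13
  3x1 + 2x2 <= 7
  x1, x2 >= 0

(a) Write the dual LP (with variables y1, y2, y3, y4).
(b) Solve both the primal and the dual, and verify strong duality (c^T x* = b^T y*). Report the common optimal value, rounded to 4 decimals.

The standard primal-dual pair for 'max c^T x s.t. A x <= b, x >= 0' is:
  Dual:  min b^T y  s.t.  A^T y >= c,  y >= 0.

So the dual LP is:
  minimize  12y1 + 6y2 + 13y3 + 7y4
  subject to:
    y1 + 3y3 + 3y4 >= 1
    y2 + y3 + 2y4 >= 4
    y1, y2, y3, y4 >= 0

Solving the primal: x* = (0, 3.5).
  primal value c^T x* = 14.
Solving the dual: y* = (0, 0, 0, 2).
  dual value b^T y* = 14.
Strong duality: c^T x* = b^T y*. Confirmed.

14


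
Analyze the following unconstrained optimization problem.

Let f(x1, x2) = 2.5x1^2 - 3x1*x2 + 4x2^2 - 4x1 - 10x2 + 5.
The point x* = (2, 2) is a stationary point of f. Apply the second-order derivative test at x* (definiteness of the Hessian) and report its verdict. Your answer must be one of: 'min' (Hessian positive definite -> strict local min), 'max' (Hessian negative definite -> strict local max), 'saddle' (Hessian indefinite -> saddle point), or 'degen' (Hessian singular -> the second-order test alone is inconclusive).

Compute the Hessian H = grad^2 f:
  H = [[5, -3], [-3, 8]]
Verify stationarity: grad f(x*) = H x* + g = (0, 0).
Eigenvalues of H: 3.1459, 9.8541.
Both eigenvalues > 0, so H is positive definite -> x* is a strict local min.

min


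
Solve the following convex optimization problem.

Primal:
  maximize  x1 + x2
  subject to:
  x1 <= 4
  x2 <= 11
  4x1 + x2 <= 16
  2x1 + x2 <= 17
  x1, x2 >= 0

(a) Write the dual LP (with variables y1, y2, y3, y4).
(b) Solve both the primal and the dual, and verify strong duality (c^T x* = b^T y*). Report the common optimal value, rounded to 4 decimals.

The standard primal-dual pair for 'max c^T x s.t. A x <= b, x >= 0' is:
  Dual:  min b^T y  s.t.  A^T y >= c,  y >= 0.

So the dual LP is:
  minimize  4y1 + 11y2 + 16y3 + 17y4
  subject to:
    y1 + 4y3 + 2y4 >= 1
    y2 + y3 + y4 >= 1
    y1, y2, y3, y4 >= 0

Solving the primal: x* = (1.25, 11).
  primal value c^T x* = 12.25.
Solving the dual: y* = (0, 0.75, 0.25, 0).
  dual value b^T y* = 12.25.
Strong duality: c^T x* = b^T y*. Confirmed.

12.25


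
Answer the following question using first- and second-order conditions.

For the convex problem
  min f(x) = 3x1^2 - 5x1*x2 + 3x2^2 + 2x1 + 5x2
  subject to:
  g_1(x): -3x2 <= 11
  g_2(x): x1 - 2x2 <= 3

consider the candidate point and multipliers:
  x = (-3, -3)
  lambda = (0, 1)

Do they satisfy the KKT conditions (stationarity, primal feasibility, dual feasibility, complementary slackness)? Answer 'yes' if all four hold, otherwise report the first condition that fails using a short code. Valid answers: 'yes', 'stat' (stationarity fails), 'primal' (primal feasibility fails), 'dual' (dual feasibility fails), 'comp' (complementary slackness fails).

Gradient of f: grad f(x) = Q x + c = (-1, 2)
Constraint values g_i(x) = a_i^T x - b_i:
  g_1((-3, -3)) = -2
  g_2((-3, -3)) = 0
Stationarity residual: grad f(x) + sum_i lambda_i a_i = (0, 0)
  -> stationarity OK
Primal feasibility (all g_i <= 0): OK
Dual feasibility (all lambda_i >= 0): OK
Complementary slackness (lambda_i * g_i(x) = 0 for all i): OK

Verdict: yes, KKT holds.

yes


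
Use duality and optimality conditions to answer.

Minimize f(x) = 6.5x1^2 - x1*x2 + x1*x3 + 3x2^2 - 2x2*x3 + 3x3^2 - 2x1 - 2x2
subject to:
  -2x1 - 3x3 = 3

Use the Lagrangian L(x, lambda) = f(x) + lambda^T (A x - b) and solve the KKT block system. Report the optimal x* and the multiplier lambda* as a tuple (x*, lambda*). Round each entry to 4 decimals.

Form the Lagrangian:
  L(x, lambda) = (1/2) x^T Q x + c^T x + lambda^T (A x - b)
Stationarity (grad_x L = 0): Q x + c + A^T lambda = 0.
Primal feasibility: A x = b.

This gives the KKT block system:
  [ Q   A^T ] [ x     ]   [-c ]
  [ A    0  ] [ lambda ] = [ b ]

Solving the linear system:
  x*      = (-0.0699, 0.0039, -0.9534)
  lambda* = (-1.9327)
  f(x*)   = 2.9651

x* = (-0.0699, 0.0039, -0.9534), lambda* = (-1.9327)


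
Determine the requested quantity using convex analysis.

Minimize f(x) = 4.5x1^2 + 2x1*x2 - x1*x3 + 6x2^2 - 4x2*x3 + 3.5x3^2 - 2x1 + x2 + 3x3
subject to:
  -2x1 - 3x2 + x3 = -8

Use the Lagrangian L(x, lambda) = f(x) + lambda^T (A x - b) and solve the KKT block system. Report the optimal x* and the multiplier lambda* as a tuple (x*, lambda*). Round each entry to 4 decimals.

Form the Lagrangian:
  L(x, lambda) = (1/2) x^T Q x + c^T x + lambda^T (A x - b)
Stationarity (grad_x L = 0): Q x + c + A^T lambda = 0.
Primal feasibility: A x = b.

This gives the KKT block system:
  [ Q   A^T ] [ x     ]   [-c ]
  [ A    0  ] [ lambda ] = [ b ]

Solving the linear system:
  x*      = (1.5859, 1.4444, -0.4949)
  lambda* = (7.8283)
  f(x*)   = 29.7071

x* = (1.5859, 1.4444, -0.4949), lambda* = (7.8283)


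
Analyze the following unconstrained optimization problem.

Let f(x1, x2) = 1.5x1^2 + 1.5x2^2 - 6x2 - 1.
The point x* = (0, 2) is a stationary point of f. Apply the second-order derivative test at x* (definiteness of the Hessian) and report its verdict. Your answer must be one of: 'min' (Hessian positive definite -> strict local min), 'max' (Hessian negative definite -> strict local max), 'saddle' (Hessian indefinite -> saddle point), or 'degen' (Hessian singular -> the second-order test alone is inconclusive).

Compute the Hessian H = grad^2 f:
  H = [[3, 0], [0, 3]]
Verify stationarity: grad f(x*) = H x* + g = (0, 0).
Eigenvalues of H: 3, 3.
Both eigenvalues > 0, so H is positive definite -> x* is a strict local min.

min


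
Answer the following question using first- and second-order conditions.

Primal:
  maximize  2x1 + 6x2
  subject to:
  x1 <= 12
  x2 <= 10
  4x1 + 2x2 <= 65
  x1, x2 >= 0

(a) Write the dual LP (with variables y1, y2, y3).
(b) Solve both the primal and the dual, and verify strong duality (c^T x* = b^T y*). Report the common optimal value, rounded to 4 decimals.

The standard primal-dual pair for 'max c^T x s.t. A x <= b, x >= 0' is:
  Dual:  min b^T y  s.t.  A^T y >= c,  y >= 0.

So the dual LP is:
  minimize  12y1 + 10y2 + 65y3
  subject to:
    y1 + 4y3 >= 2
    y2 + 2y3 >= 6
    y1, y2, y3 >= 0

Solving the primal: x* = (11.25, 10).
  primal value c^T x* = 82.5.
Solving the dual: y* = (0, 5, 0.5).
  dual value b^T y* = 82.5.
Strong duality: c^T x* = b^T y*. Confirmed.

82.5


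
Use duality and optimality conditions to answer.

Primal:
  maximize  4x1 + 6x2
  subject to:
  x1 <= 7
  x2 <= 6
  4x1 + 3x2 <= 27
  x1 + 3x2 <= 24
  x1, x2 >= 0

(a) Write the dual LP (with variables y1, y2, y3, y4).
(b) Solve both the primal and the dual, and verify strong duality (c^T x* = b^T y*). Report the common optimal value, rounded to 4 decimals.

The standard primal-dual pair for 'max c^T x s.t. A x <= b, x >= 0' is:
  Dual:  min b^T y  s.t.  A^T y >= c,  y >= 0.

So the dual LP is:
  minimize  7y1 + 6y2 + 27y3 + 24y4
  subject to:
    y1 + 4y3 + y4 >= 4
    y2 + 3y3 + 3y4 >= 6
    y1, y2, y3, y4 >= 0

Solving the primal: x* = (2.25, 6).
  primal value c^T x* = 45.
Solving the dual: y* = (0, 3, 1, 0).
  dual value b^T y* = 45.
Strong duality: c^T x* = b^T y*. Confirmed.

45


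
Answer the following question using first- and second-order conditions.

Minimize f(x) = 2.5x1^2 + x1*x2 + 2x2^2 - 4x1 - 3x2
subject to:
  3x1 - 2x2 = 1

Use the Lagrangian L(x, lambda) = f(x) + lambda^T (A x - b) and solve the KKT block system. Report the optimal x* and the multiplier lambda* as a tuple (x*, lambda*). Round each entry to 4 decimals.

Form the Lagrangian:
  L(x, lambda) = (1/2) x^T Q x + c^T x + lambda^T (A x - b)
Stationarity (grad_x L = 0): Q x + c + A^T lambda = 0.
Primal feasibility: A x = b.

This gives the KKT block system:
  [ Q   A^T ] [ x     ]   [-c ]
  [ A    0  ] [ lambda ] = [ b ]

Solving the linear system:
  x*      = (0.7059, 0.5588)
  lambda* = (-0.0294)
  f(x*)   = -2.2353

x* = (0.7059, 0.5588), lambda* = (-0.0294)


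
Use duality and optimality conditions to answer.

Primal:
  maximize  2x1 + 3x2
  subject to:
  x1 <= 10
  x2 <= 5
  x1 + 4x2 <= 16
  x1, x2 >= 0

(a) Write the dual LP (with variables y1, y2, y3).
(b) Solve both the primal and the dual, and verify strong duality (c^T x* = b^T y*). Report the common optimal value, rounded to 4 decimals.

The standard primal-dual pair for 'max c^T x s.t. A x <= b, x >= 0' is:
  Dual:  min b^T y  s.t.  A^T y >= c,  y >= 0.

So the dual LP is:
  minimize  10y1 + 5y2 + 16y3
  subject to:
    y1 + y3 >= 2
    y2 + 4y3 >= 3
    y1, y2, y3 >= 0

Solving the primal: x* = (10, 1.5).
  primal value c^T x* = 24.5.
Solving the dual: y* = (1.25, 0, 0.75).
  dual value b^T y* = 24.5.
Strong duality: c^T x* = b^T y*. Confirmed.

24.5


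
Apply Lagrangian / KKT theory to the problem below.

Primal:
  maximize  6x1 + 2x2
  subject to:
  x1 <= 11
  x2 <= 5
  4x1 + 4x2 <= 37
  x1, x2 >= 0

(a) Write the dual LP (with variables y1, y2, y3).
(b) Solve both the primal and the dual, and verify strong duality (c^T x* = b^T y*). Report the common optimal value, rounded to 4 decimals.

The standard primal-dual pair for 'max c^T x s.t. A x <= b, x >= 0' is:
  Dual:  min b^T y  s.t.  A^T y >= c,  y >= 0.

So the dual LP is:
  minimize  11y1 + 5y2 + 37y3
  subject to:
    y1 + 4y3 >= 6
    y2 + 4y3 >= 2
    y1, y2, y3 >= 0

Solving the primal: x* = (9.25, 0).
  primal value c^T x* = 55.5.
Solving the dual: y* = (0, 0, 1.5).
  dual value b^T y* = 55.5.
Strong duality: c^T x* = b^T y*. Confirmed.

55.5


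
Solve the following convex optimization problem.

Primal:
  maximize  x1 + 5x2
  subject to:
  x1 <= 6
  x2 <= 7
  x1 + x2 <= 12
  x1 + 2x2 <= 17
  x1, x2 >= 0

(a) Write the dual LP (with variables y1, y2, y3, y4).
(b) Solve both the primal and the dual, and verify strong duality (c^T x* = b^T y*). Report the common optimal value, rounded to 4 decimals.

The standard primal-dual pair for 'max c^T x s.t. A x <= b, x >= 0' is:
  Dual:  min b^T y  s.t.  A^T y >= c,  y >= 0.

So the dual LP is:
  minimize  6y1 + 7y2 + 12y3 + 17y4
  subject to:
    y1 + y3 + y4 >= 1
    y2 + y3 + 2y4 >= 5
    y1, y2, y3, y4 >= 0

Solving the primal: x* = (3, 7).
  primal value c^T x* = 38.
Solving the dual: y* = (0, 3, 0, 1).
  dual value b^T y* = 38.
Strong duality: c^T x* = b^T y*. Confirmed.

38


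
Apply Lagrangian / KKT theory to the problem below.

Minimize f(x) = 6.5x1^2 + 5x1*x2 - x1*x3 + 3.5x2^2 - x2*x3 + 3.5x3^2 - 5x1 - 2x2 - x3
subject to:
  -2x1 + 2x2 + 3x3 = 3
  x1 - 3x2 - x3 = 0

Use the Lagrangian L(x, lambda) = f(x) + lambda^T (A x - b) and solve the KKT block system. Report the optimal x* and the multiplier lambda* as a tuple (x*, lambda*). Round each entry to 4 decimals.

Form the Lagrangian:
  L(x, lambda) = (1/2) x^T Q x + c^T x + lambda^T (A x - b)
Stationarity (grad_x L = 0): Q x + c + A^T lambda = 0.
Primal feasibility: A x = b.

This gives the KKT block system:
  [ Q   A^T ] [ x     ]   [-c ]
  [ A    0  ] [ lambda ] = [ b ]

Solving the linear system:
  x*      = (0.29, -0.3871, 1.4514)
  lambda* = (-4.6404, -4.664)
  f(x*)   = 5.897

x* = (0.29, -0.3871, 1.4514), lambda* = (-4.6404, -4.664)


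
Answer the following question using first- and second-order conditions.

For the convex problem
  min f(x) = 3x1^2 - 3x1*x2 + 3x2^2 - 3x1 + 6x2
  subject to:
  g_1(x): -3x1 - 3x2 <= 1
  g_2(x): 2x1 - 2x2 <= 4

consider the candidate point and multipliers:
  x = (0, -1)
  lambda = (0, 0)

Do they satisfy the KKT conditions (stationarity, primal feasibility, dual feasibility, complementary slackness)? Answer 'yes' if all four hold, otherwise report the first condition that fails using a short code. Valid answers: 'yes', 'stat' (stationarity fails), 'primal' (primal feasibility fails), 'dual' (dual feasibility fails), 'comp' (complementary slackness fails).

Gradient of f: grad f(x) = Q x + c = (0, 0)
Constraint values g_i(x) = a_i^T x - b_i:
  g_1((0, -1)) = 2
  g_2((0, -1)) = -2
Stationarity residual: grad f(x) + sum_i lambda_i a_i = (0, 0)
  -> stationarity OK
Primal feasibility (all g_i <= 0): FAILS
Dual feasibility (all lambda_i >= 0): OK
Complementary slackness (lambda_i * g_i(x) = 0 for all i): OK

Verdict: the first failing condition is primal_feasibility -> primal.

primal


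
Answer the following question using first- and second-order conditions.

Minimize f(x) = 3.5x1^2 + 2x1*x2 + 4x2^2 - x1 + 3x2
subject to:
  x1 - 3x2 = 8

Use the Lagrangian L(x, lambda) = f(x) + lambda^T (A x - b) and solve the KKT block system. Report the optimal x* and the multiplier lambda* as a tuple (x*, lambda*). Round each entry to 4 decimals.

Form the Lagrangian:
  L(x, lambda) = (1/2) x^T Q x + c^T x + lambda^T (A x - b)
Stationarity (grad_x L = 0): Q x + c + A^T lambda = 0.
Primal feasibility: A x = b.

This gives the KKT block system:
  [ Q   A^T ] [ x     ]   [-c ]
  [ A    0  ] [ lambda ] = [ b ]

Solving the linear system:
  x*      = (1.3494, -2.2169)
  lambda* = (-4.012)
  f(x*)   = 12.0482

x* = (1.3494, -2.2169), lambda* = (-4.012)


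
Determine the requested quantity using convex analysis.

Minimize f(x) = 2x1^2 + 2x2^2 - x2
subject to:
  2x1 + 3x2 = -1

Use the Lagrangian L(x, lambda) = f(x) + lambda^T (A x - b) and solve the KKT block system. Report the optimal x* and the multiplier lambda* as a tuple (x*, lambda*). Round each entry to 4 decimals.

Form the Lagrangian:
  L(x, lambda) = (1/2) x^T Q x + c^T x + lambda^T (A x - b)
Stationarity (grad_x L = 0): Q x + c + A^T lambda = 0.
Primal feasibility: A x = b.

This gives the KKT block system:
  [ Q   A^T ] [ x     ]   [-c ]
  [ A    0  ] [ lambda ] = [ b ]

Solving the linear system:
  x*      = (-0.2692, -0.1538)
  lambda* = (0.5385)
  f(x*)   = 0.3462

x* = (-0.2692, -0.1538), lambda* = (0.5385)


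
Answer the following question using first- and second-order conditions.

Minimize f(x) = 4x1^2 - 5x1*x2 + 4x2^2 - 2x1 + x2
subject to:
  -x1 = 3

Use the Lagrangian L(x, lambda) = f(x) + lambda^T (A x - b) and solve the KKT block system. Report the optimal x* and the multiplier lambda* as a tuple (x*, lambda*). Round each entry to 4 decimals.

Form the Lagrangian:
  L(x, lambda) = (1/2) x^T Q x + c^T x + lambda^T (A x - b)
Stationarity (grad_x L = 0): Q x + c + A^T lambda = 0.
Primal feasibility: A x = b.

This gives the KKT block system:
  [ Q   A^T ] [ x     ]   [-c ]
  [ A    0  ] [ lambda ] = [ b ]

Solving the linear system:
  x*      = (-3, -2)
  lambda* = (-16)
  f(x*)   = 26

x* = (-3, -2), lambda* = (-16)
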